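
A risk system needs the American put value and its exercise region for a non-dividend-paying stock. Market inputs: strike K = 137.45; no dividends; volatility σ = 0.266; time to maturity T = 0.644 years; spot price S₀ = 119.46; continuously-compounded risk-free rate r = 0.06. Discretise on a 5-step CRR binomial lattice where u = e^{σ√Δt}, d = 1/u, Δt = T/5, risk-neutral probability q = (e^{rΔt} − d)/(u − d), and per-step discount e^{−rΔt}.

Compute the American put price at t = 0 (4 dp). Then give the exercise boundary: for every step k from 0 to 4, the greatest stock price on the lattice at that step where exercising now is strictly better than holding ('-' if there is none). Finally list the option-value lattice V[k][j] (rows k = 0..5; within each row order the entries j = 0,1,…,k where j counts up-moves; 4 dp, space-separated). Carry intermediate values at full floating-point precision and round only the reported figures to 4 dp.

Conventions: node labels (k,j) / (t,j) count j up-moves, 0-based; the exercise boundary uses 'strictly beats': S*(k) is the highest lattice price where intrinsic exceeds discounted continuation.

Δt=0.12880  u=1.10017  d=0.90895  q=0.51672  discount=0.99230
step 5 (expiry): payoffs max(K−S,0) = 63.3318 47.7393 28.8667 6.0238 0.0000 0.0000
step 4: (k=4,j=0): S=81.5426, K−S=55.9074, hold=54.8493 ⇒ V=55.9074 exercise | (k=4,j=1): S=98.6969, K−S=38.7531, hold=37.6950 ⇒ V=38.7531 exercise | (k=4,j=2): S=119.4600, K−S=17.9900, hold=16.9319 ⇒ V=17.9900 exercise | (k=4,j=3): S=144.5911, K−S=0.0000, hold=2.8887 ⇒ V=2.8887 continue | (k=4,j=4): S=175.0090, K−S=0.0000, hold=0.0000 ⇒ V=0.0000 continue  boundary S*=119.4600
step 3: (k=3,j=0): S=89.7107, K−S=47.7393, hold=46.6812 ⇒ V=47.7393 exercise | (k=3,j=1): S=108.5833, K−S=28.8667, hold=27.8086 ⇒ V=28.8667 exercise | (k=3,j=2): S=131.4262, K−S=6.0238, hold=10.1084 ⇒ V=10.1084 continue | (k=3,j=3): S=159.0746, K−S=0.0000, hold=1.3853 ⇒ V=1.3853 continue  boundary S*=108.5833
step 2: (k=2,j=0): S=98.6969, K−S=38.7531, hold=37.6950 ⇒ V=38.7531 exercise | (k=2,j=1): S=119.4600, K−S=17.9900, hold=19.0263 ⇒ V=19.0263 continue | (k=2,j=2): S=144.5911, K−S=0.0000, hold=5.5579 ⇒ V=5.5579 continue  boundary S*=98.6969
step 1: (k=1,j=0): S=108.5833, K−S=28.8667, hold=28.3399 ⇒ V=28.8667 exercise | (k=1,j=1): S=131.4262, K−S=6.0238, hold=11.9739 ⇒ V=11.9739 continue  boundary S*=108.5833
step 0: (k=0,j=0): S=119.4600, K−S=17.9900, hold=19.9828 ⇒ V=19.9828 continue  boundary S*=-

price = 19.9828
boundary = - 108.5833 98.6969 108.5833 119.4600
tree:
19.9828
28.8667 11.9739
38.7531 19.0263 5.5579
47.7393 28.8667 10.1084 1.3853
55.9074 38.7531 17.9900 2.8887 0.0000
63.3318 47.7393 28.8667 6.0238 0.0000 0.0000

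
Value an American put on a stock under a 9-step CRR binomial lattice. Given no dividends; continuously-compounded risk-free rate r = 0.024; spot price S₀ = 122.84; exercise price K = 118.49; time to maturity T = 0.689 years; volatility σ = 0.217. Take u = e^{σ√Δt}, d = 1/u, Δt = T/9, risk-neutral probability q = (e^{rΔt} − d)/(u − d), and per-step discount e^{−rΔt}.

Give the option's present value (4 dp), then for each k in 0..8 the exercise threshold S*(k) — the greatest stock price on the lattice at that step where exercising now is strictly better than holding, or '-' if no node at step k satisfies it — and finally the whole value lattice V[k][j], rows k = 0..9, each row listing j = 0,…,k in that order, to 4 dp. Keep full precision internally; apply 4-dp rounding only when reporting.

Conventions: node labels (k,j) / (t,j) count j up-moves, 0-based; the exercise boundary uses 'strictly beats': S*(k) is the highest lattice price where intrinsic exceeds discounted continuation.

price = 6.0370
boundary = - - - - 96.6135 90.9834 96.6135 102.5920 108.9404
tree:
6.0370
8.7178 3.3815
12.2453 5.2265 1.5512
16.6636 7.8773 2.5981 0.5113
21.8765 11.5183 4.2695 0.9383 0.0867
27.5066 16.2339 6.8508 1.7071 0.1738 0.0000
32.8085 21.8765 10.6576 3.0736 0.3485 0.0000 0.0000
37.8015 27.5066 15.8980 5.4627 0.6987 0.0000 0.0000 0.0000
42.5036 32.8085 21.8765 9.5496 1.4008 0.0000 0.0000 0.0000 0.0000
46.9316 37.8015 27.5066 15.8980 2.8084 0.0000 0.0000 0.0000 0.0000 0.0000

Δt=0.07656  u=1.06188  d=0.94173  q=0.50030  discount=0.99816
step 9 (expiry): payoffs max(K−S,0) = 46.9316 37.8015 27.5066 15.8980 2.8084 0.0000 0.0000 0.0000 0.0000 0.0000
step 8: (k=8,j=0): S=75.9864, K−S=42.5036, hold=42.2861 ⇒ V=42.5036 exercise | (k=8,j=1): S=85.6815, K−S=32.8085, hold=32.5910 ⇒ V=32.8085 exercise | (k=8,j=2): S=96.6135, K−S=21.8765, hold=21.6590 ⇒ V=21.8765 exercise | (k=8,j=3): S=108.9404, K−S=9.5496, hold=9.3321 ⇒ V=9.5496 exercise | (k=8,j=4): S=122.8400, K−S=0.0000, hold=1.4008 ⇒ V=1.4008 continue | (k=8,j=5): S=138.5131, K−S=0.0000, hold=0.0000 ⇒ V=0.0000 continue | (k=8,j=6): S=156.1859, K−S=0.0000, hold=0.0000 ⇒ V=0.0000 continue | (k=8,j=7): S=176.1135, K−S=0.0000, hold=0.0000 ⇒ V=0.0000 continue | (k=8,j=8): S=198.5837, K−S=0.0000, hold=0.0000 ⇒ V=0.0000 continue  boundary S*=108.9404
step 7: (k=7,j=0): S=80.6885, K−S=37.8015, hold=37.5840 ⇒ V=37.8015 exercise | (k=7,j=1): S=90.9834, K−S=27.5066, hold=27.2890 ⇒ V=27.5066 exercise | (k=7,j=2): S=102.5920, K−S=15.8980, hold=15.6805 ⇒ V=15.8980 exercise | (k=7,j=3): S=115.6816, K−S=2.8084, hold=5.4627 ⇒ V=5.4627 continue | (k=7,j=4): S=130.4414, K−S=0.0000, hold=0.6987 ⇒ V=0.6987 continue | (k=7,j=5): S=147.0843, K−S=0.0000, hold=0.0000 ⇒ V=0.0000 continue | (k=7,j=6): S=165.8507, K−S=0.0000, hold=0.0000 ⇒ V=0.0000 continue | (k=7,j=7): S=187.0115, K−S=0.0000, hold=0.0000 ⇒ V=0.0000 continue  boundary S*=102.5920
step 6: (k=6,j=0): S=85.6815, K−S=32.8085, hold=32.5910 ⇒ V=32.8085 exercise | (k=6,j=1): S=96.6135, K−S=21.8765, hold=21.6590 ⇒ V=21.8765 exercise | (k=6,j=2): S=108.9404, K−S=9.5496, hold=10.6576 ⇒ V=10.6576 continue | (k=6,j=3): S=122.8400, K−S=0.0000, hold=3.0736 ⇒ V=3.0736 continue | (k=6,j=4): S=138.5131, K−S=0.0000, hold=0.3485 ⇒ V=0.3485 continue | (k=6,j=5): S=156.1859, K−S=0.0000, hold=0.0000 ⇒ V=0.0000 continue | (k=6,j=6): S=176.1135, K−S=0.0000, hold=0.0000 ⇒ V=0.0000 continue  boundary S*=96.6135
step 5: (k=5,j=0): S=90.9834, K−S=27.5066, hold=27.2890 ⇒ V=27.5066 exercise | (k=5,j=1): S=102.5920, K−S=15.8980, hold=16.2339 ⇒ V=16.2339 continue | (k=5,j=2): S=115.6816, K−S=2.8084, hold=6.8508 ⇒ V=6.8508 continue | (k=5,j=3): S=130.4414, K−S=0.0000, hold=1.7071 ⇒ V=1.7071 continue | (k=5,j=4): S=147.0843, K−S=0.0000, hold=0.1738 ⇒ V=0.1738 continue | (k=5,j=5): S=165.8507, K−S=0.0000, hold=0.0000 ⇒ V=0.0000 continue  boundary S*=90.9834
step 4: (k=4,j=0): S=96.6135, K−S=21.8765, hold=21.8267 ⇒ V=21.8765 exercise | (k=4,j=1): S=108.9404, K−S=9.5496, hold=11.5183 ⇒ V=11.5183 continue | (k=4,j=2): S=122.8400, K−S=0.0000, hold=4.2695 ⇒ V=4.2695 continue | (k=4,j=3): S=138.5131, K−S=0.0000, hold=0.9383 ⇒ V=0.9383 continue | (k=4,j=4): S=156.1859, K−S=0.0000, hold=0.0867 ⇒ V=0.0867 continue  boundary S*=96.6135
step 3: (k=3,j=0): S=102.5920, K−S=15.8980, hold=16.6636 ⇒ V=16.6636 continue | (k=3,j=1): S=115.6816, K−S=2.8084, hold=7.8773 ⇒ V=7.8773 continue | (k=3,j=2): S=130.4414, K−S=0.0000, hold=2.5981 ⇒ V=2.5981 continue | (k=3,j=3): S=147.0843, K−S=0.0000, hold=0.5113 ⇒ V=0.5113 continue  boundary S*=-
step 2: (k=2,j=0): S=108.9404, K−S=9.5496, hold=12.2453 ⇒ V=12.2453 continue | (k=2,j=1): S=122.8400, K−S=0.0000, hold=5.2265 ⇒ V=5.2265 continue | (k=2,j=2): S=138.5131, K−S=0.0000, hold=1.5512 ⇒ V=1.5512 continue  boundary S*=-
step 1: (k=1,j=0): S=115.6816, K−S=2.8084, hold=8.7178 ⇒ V=8.7178 continue | (k=1,j=1): S=130.4414, K−S=0.0000, hold=3.3815 ⇒ V=3.3815 continue  boundary S*=-
step 0: (k=0,j=0): S=122.8400, K−S=0.0000, hold=6.0370 ⇒ V=6.0370 continue  boundary S*=-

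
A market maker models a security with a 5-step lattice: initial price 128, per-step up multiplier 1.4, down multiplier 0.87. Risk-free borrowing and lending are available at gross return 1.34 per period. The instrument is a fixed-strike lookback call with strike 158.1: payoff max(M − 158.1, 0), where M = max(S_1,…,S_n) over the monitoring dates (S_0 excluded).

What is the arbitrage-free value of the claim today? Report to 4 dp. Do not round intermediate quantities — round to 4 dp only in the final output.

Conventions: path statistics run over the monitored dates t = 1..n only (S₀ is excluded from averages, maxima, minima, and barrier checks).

price = 92.9496

Under the martingale measure an up-move has probability p* = 0.8868; value the claim as the probability-weighted average of per-path payoffs, discounted 5 periods at R = 1.34.
Enumerate all 2^5 = 32 price paths (U = up ×1.4, D = down ×0.87); each path with k up-moves has probability p*^k·(1−p*)^(5−k).
DDDDD: M=111.3600, payoff=0.0000, prob=0.000019
UDDDD: M=179.2000, payoff=21.1000, prob=0.000146
DUDDD: M=155.9040, payoff=0.0000, prob=0.000146
UUDDD: M=250.8800, payoff=92.7800, prob=0.001141
DDUDD: M=135.6365, payoff=0.0000, prob=0.000146
UDUDD: M=218.2656, payoff=60.1656, prob=0.001141
DUUDD: M=218.2656, payoff=60.1656, prob=0.001141
UUUDD: M=351.2320, payoff=193.1320, prob=0.008938
DDDUD: M=118.0037, payoff=0.0000, prob=0.000146
UDDUD: M=189.8911, payoff=31.7911, prob=0.001141
DUDUD: M=189.8911, payoff=31.7911, prob=0.001141
UUDUD: M=305.5718, payoff=147.4718, prob=0.008938
DDUUD: M=189.8911, payoff=31.7911, prob=0.001141
UDUUD: M=305.5718, payoff=147.4718, prob=0.008938
DUUUD: M=305.5718, payoff=147.4718, prob=0.008938
UUUUD: M=491.7248, payoff=333.6248, prob=0.070011
DDDDU: M=111.3600, payoff=0.0000, prob=0.000146
UDDDU: M=179.2000, payoff=21.1000, prob=0.001141
DUDDU: M=165.2052, payoff=7.1052, prob=0.001141
UUDDU: M=265.8475, payoff=107.7475, prob=0.008938
DDUDU: M=165.2052, payoff=7.1052, prob=0.001141
UDUDU: M=265.8475, payoff=107.7475, prob=0.008938
DUUDU: M=265.8475, payoff=107.7475, prob=0.008938
UUUDU: M=427.8006, payoff=269.7006, prob=0.070011
DDDUU: M=165.2052, payoff=7.1052, prob=0.001141
UDDUU: M=265.8475, payoff=107.7475, prob=0.008938
DUDUU: M=265.8475, payoff=107.7475, prob=0.008938
UUDUU: M=427.8006, payoff=269.7006, prob=0.070011
DDUUU: M=265.8475, payoff=107.7475, prob=0.008938
UDUUU: M=427.8006, payoff=269.7006, prob=0.070011
DUUUU: M=427.8006, payoff=269.7006, prob=0.070011
UUUUU: M=688.4147, payoff=530.3147, prob=0.548416
Price = Σ prob·payoff / R^5 = 401.579343 / 4.320400 = 92.9496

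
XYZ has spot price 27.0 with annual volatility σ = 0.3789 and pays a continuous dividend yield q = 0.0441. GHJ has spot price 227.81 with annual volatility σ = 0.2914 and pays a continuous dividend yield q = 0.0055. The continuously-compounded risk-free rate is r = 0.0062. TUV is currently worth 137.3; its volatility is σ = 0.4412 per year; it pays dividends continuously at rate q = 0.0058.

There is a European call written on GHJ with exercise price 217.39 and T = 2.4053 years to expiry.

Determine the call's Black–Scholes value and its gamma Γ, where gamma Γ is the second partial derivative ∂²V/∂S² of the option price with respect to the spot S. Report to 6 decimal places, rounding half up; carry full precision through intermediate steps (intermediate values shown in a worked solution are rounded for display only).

price = 44.783410
Γ = 0.003617

σ√T = 0.2914·√2.4053 = 0.451933
d₁ = (ln(S/K) + (r−q+σ²/2)T) / (σ√T) = (ln(227.81/217.39) + (0.0062−0.0055+0.2914²/2)·2.4053) / 0.451933 = (0.046819 + 0.103805) / 0.451933 = 0.333289
d₂ = d₁ − σ√T = 0.333289 − 0.451933 = -0.118644
e^{−rT} = 0.985198
e^{−qT} = 0.986858
N(d₁) = 0.630542,  N(d₂) = 0.452779
Call price V = S·e^{−qT}·N(d₁) − K·e^{−rT}·N(d₂) = 141.756009 − 96.972598 = 44.783410
φ(d₁) = (1/√(2π))·e^{−d₁²/2} = 0.377389
Γ = e^{−qT}·φ(d₁) / (S·σ·√T) = 0.003617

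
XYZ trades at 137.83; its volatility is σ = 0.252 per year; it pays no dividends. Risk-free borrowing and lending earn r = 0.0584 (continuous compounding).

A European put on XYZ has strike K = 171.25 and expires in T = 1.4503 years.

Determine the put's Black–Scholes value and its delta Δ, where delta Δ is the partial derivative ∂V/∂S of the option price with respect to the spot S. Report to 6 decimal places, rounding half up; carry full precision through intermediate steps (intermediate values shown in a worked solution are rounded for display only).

σ√T = 0.252·√1.4503 = 0.303480
d₁ = (ln(S/K) + (r+σ²/2)T) / (σ√T) = (ln(137.83/171.25) + (0.0584+0.252²/2)·1.4503) / 0.303480 = (-0.217103 + 0.130747) / 0.303480 = -0.284553
d₂ = d₁ − σ√T = -0.284553 − 0.303480 = -0.588032
e^{−rT} = 0.918790
N(−d₁) = 0.612007,  N(−d₂) = 0.721745
Put price V = K·e^{−rT}·N(−d₂) − S·N(−d₁) = 113.561350 − 84.352876 = 29.208474
Δ = −N(−d₁) = -0.612007

price = 29.208474
Δ = -0.612007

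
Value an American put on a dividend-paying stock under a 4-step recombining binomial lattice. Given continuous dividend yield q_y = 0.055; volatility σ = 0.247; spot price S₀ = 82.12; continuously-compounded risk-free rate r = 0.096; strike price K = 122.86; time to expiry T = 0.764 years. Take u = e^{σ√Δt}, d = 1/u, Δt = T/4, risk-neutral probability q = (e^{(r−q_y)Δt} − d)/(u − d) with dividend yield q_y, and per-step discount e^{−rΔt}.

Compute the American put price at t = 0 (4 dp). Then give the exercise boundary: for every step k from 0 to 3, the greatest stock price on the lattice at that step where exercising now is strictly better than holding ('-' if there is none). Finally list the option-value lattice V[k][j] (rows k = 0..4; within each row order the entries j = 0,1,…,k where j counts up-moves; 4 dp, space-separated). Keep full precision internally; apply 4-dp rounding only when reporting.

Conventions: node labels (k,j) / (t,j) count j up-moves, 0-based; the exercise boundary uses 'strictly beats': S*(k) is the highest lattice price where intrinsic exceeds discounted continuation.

Δt=0.19100, u=1.11399, d=0.89767, q=0.50938, disc=e^(-rΔt)=0.98183
k=4 terminal: V=max(K-S,0) → 69.5358 56.6861 40.7400 20.9513 0.0000
k=3: j=0 S=59.4026 intr=63.4574 cont=61.8459 V=63.4574[EX]; j=1 S=73.7170 intr=49.1430 cont=47.6811 V=49.1430[EX]; j=2 S=91.4808 intr=31.3792 cont=30.1029 V=31.3792[EX]; j=3 S=113.5252 intr=9.3348 cont=10.0923 V=10.0923[hold]  S*(3)=91.4808
k=2: j=0 S=66.1739 intr=56.6861 cont=55.1454 V=56.6861[EX]; j=1 S=82.1200 intr=40.7400 cont=39.3659 V=40.7400[EX]; j=2 S=101.9087 intr=20.9513 cont=20.1629 V=20.9513[EX]  S*(2)=101.9087
k=1: j=0 S=73.7170 intr=49.1430 cont=47.6811 V=49.1430[EX]; j=1 S=91.4808 intr=31.3792 cont=30.1029 V=31.3792[EX]  S*(1)=91.4808
k=0: j=0 S=82.1200 intr=40.7400 cont=39.3659 V=40.7400[EX]  S*(0)=82.1200

price = 40.7400
boundary = 82.1200 91.4808 101.9087 91.4808
tree:
40.7400
49.1430 31.3792
56.6861 40.7400 20.9513
63.4574 49.1430 31.3792 10.0923
69.5358 56.6861 40.7400 20.9513 0.0000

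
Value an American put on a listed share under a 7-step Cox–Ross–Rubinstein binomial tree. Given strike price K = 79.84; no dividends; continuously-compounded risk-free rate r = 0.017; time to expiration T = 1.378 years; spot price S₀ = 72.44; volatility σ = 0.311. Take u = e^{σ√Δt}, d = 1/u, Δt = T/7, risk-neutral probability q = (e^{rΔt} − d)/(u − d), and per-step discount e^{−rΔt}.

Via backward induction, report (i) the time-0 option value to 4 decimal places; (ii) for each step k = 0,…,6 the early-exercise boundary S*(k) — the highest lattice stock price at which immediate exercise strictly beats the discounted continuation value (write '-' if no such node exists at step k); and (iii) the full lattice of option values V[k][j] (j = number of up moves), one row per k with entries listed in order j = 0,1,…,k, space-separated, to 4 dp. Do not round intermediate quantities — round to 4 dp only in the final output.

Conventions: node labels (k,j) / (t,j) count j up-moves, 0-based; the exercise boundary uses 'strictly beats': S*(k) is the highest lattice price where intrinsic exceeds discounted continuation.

price = 14.1259
boundary = - - - 47.8849 54.9699 47.8849 54.9699
tree:
14.1259
19.2470 8.6251
25.3056 12.7569 4.1675
31.9551 18.2119 6.8813 1.2293
38.1270 24.8701 11.0589 2.3613 0.0000
43.5033 31.9551 17.0951 4.5359 0.0000 0.0000
48.1868 38.1270 24.8701 8.7130 0.0000 0.0000 0.0000
52.2665 43.5033 31.9551 16.7367 0.0000 0.0000 0.0000 0.0000

Δt=0.19686  u=1.14796  d=0.87111  q=0.47767  discount=0.99666
step 7 (expiry): payoffs max(K−S,0) = 52.2665 43.5033 31.9551 16.7367 0.0000 0.0000 0.0000 0.0000
step 6: (k=6,j=0): S=31.6532, K−S=48.1868, hold=47.9200 ⇒ V=48.1868 exercise | (k=6,j=1): S=41.7130, K−S=38.1270, hold=37.8602 ⇒ V=38.1270 exercise | (k=6,j=2): S=54.9699, K−S=24.8701, hold=24.6033 ⇒ V=24.8701 exercise | (k=6,j=3): S=72.4400, K−S=7.4000, hold=8.7130 ⇒ V=8.7130 continue | (k=6,j=4): S=95.4623, K−S=0.0000, hold=0.0000 ⇒ V=0.0000 continue | (k=6,j=5): S=125.8013, K−S=0.0000, hold=0.0000 ⇒ V=0.0000 continue | (k=6,j=6): S=165.7825, K−S=0.0000, hold=0.0000 ⇒ V=0.0000 continue  boundary S*=54.9699
step 5: (k=5,j=0): S=36.3367, K−S=43.5033, hold=43.2366 ⇒ V=43.5033 exercise | (k=5,j=1): S=47.8849, K−S=31.9551, hold=31.6884 ⇒ V=31.9551 exercise | (k=5,j=2): S=63.1033, K−S=16.7367, hold=17.0951 ⇒ V=17.0951 continue | (k=5,j=3): S=83.1582, K−S=0.0000, hold=4.5359 ⇒ V=4.5359 continue | (k=5,j=4): S=109.5869, K−S=0.0000, hold=0.0000 ⇒ V=0.0000 continue | (k=5,j=5): S=144.4149, K−S=0.0000, hold=0.0000 ⇒ V=0.0000 continue  boundary S*=47.8849
step 4: (k=4,j=0): S=41.7130, K−S=38.1270, hold=37.8602 ⇒ V=38.1270 exercise | (k=4,j=1): S=54.9699, K−S=24.8701, hold=24.7739 ⇒ V=24.8701 exercise | (k=4,j=2): S=72.4400, K−S=7.4000, hold=11.0589 ⇒ V=11.0589 continue | (k=4,j=3): S=95.4623, K−S=0.0000, hold=2.3613 ⇒ V=2.3613 continue | (k=4,j=4): S=125.8013, K−S=0.0000, hold=0.0000 ⇒ V=0.0000 continue  boundary S*=54.9699
step 3: (k=3,j=0): S=47.8849, K−S=31.9551, hold=31.6884 ⇒ V=31.9551 exercise | (k=3,j=1): S=63.1033, K−S=16.7367, hold=18.2119 ⇒ V=18.2119 continue | (k=3,j=2): S=83.1582, K−S=0.0000, hold=6.8813 ⇒ V=6.8813 continue | (k=3,j=3): S=109.5869, K−S=0.0000, hold=1.2293 ⇒ V=1.2293 continue  boundary S*=47.8849
step 2: (k=2,j=0): S=54.9699, K−S=24.8701, hold=25.3056 ⇒ V=25.3056 continue | (k=2,j=1): S=72.4400, K−S=7.4000, hold=12.7569 ⇒ V=12.7569 continue | (k=2,j=2): S=95.4623, K−S=0.0000, hold=4.1675 ⇒ V=4.1675 continue  boundary S*=-
step 1: (k=1,j=0): S=63.1033, K−S=16.7367, hold=19.2470 ⇒ V=19.2470 continue | (k=1,j=1): S=83.1582, K−S=0.0000, hold=8.6251 ⇒ V=8.6251 continue  boundary S*=-
step 0: (k=0,j=0): S=72.4400, K−S=7.4000, hold=14.1259 ⇒ V=14.1259 continue  boundary S*=-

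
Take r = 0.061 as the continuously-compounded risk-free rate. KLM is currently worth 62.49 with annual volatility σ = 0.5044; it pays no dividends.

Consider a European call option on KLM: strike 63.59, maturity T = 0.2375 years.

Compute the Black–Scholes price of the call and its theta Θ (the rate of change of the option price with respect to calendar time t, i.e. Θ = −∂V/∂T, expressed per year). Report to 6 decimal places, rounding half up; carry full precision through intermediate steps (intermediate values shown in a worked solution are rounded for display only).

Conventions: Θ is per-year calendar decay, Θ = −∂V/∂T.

price = 6.029548
Θ = -14.528662

σ√T = 0.5044·√0.2375 = 0.245814
d₁ = (ln(S/K) + (r+σ²/2)T) / (σ√T) = (ln(62.49/63.59) + (0.061+0.5044²/2)·0.2375) / 0.245814 = (-0.017450 + 0.044700) / 0.245814 = 0.110857
d₂ = d₁ − σ√T = 0.110857 − 0.245814 = -0.134958
e^{−rT} = 0.985617
N(d₁) = 0.544135,  N(d₂) = 0.446323
Call price V = S·N(d₁) − K·e^{−rT}·N(d₂) = 34.002994 − 27.973446 = 6.029548
φ(d₁) = (1/√(2π))·e^{−d₁²/2} = 0.396498
Θ = −S·φ(d₁)·σ/(2√T) − r·K·e^{−rT}·N(d₂) = −12.822281 − 1.706380 = -14.528662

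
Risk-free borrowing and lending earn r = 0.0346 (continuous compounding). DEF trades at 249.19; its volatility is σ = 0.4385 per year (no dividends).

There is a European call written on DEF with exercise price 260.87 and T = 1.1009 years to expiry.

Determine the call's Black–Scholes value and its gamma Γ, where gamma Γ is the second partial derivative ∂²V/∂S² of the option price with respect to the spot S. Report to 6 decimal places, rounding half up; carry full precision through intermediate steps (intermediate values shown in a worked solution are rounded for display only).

σ√T = 0.4385·√1.1009 = 0.460091
d₁ = (ln(S/K) + (r+σ²/2)T) / (σ√T) = (ln(249.19/260.87) + (0.0346+0.4385²/2)·1.1009) / 0.460091 = (-0.045807 + 0.143933) / 0.460091 = 0.213276
d₂ = d₁ − σ√T = 0.213276 − 0.460091 = -0.246815
e^{−rT} = 0.962625
N(d₁) = 0.584444,  N(d₂) = 0.402526
Call price V = S·N(d₁) − K·e^{−rT}·N(d₂) = 145.637647 − 101.082299 = 44.555349
φ(d₁) = (1/√(2π))·e^{−d₁²/2} = 0.389971
Γ = φ(d₁) / (S·σ·√T) = 0.003401

price = 44.555349
Γ = 0.003401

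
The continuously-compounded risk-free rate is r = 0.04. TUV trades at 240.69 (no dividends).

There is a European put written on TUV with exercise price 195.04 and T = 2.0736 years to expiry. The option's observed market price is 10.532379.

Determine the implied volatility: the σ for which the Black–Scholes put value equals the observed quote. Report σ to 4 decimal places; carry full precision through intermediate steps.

sigma = 0.2714

At σ = 0.2714 the Black–Scholes value reproduces the quote:
σ√T = 0.2714·√2.0736 = 0.390816
d₁ = (ln(S/K) + (r+σ²/2)T) / (σ√T) = (ln(240.69/195.04) + (0.04+0.2714²/2)·2.0736) / 0.390816 = (0.210305 + 0.159313) / 0.390816 = 0.945759
d₂ = d₁ − σ√T = 0.945759 − 0.390816 = 0.554943
e^{−rT} = 0.920403
N(−d₁) = 0.172136,  N(−d₂) = 0.289467
V = K·e^{−rT}·N(−d₂) − S·N(−d₁) = 51.963742 − 41.431363 = 10.532379 (matching the quote); vega is positive throughout, so no other σ reproduces this price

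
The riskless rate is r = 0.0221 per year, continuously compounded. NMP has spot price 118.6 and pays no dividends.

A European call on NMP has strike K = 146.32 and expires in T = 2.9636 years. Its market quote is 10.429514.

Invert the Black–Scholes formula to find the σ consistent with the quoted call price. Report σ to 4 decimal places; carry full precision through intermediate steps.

sigma = 0.2086

At σ = 0.2086 the Black–Scholes value reproduces the quote:
σ√T = 0.2086·√2.9636 = 0.359107
d₁ = (ln(S/K) + (r+σ²/2)T) / (σ√T) = (ln(118.6/146.32) + (0.0221+0.2086²/2)·2.9636) / 0.359107 = (-0.210040 + 0.129975) / 0.359107 = -0.222956
d₂ = d₁ − σ√T = -0.222956 − 0.359107 = -0.582063
e^{−rT} = 0.936603
N(d₁) = 0.411785,  N(d₂) = 0.280262
V = S·N(d₁) − K·e^{−rT}·N(d₂) = 48.837703 − 38.408189 = 10.429514 (the quoted price), and the Black–Scholes price is strictly increasing in σ, so σ is unique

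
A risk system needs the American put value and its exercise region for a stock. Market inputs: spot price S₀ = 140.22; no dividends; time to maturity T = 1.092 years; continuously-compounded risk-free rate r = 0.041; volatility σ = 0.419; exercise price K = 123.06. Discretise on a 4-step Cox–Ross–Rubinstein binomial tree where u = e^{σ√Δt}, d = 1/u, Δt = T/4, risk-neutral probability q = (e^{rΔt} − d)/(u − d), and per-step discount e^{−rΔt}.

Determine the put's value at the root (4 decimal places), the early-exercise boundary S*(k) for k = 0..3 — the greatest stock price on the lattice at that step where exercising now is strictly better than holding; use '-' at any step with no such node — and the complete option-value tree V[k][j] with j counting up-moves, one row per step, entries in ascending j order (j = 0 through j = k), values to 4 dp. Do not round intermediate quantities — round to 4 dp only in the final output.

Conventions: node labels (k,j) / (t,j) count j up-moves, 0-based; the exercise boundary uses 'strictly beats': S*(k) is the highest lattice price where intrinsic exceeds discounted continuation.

Δt=0.27300  u=1.24474  d=0.80338  q=0.47099  discount=0.98887
step 4 (expiry): payoffs max(K−S,0) = 64.6485 32.5588 0.0000 0.0000 0.0000
step 3: (k=3,j=0): S=72.7070, K−S=50.3530, hold=48.9833 ⇒ V=50.3530 exercise | (k=3,j=1): S=112.6502, K−S=10.4098, hold=17.0323 ⇒ V=17.0323 continue | (k=3,j=2): S=174.5371, K−S=0.0000, hold=0.0000 ⇒ V=0.0000 continue | (k=3,j=3): S=270.4231, K−S=0.0000, hold=0.0000 ⇒ V=0.0000 continue  boundary S*=72.7070
step 2: (k=2,j=0): S=90.5012, K−S=32.5588, hold=34.2735 ⇒ V=34.2735 continue | (k=2,j=1): S=140.2200, K−S=0.0000, hold=8.9100 ⇒ V=8.9100 continue | (k=2,j=2): S=217.2530, K−S=0.0000, hold=0.0000 ⇒ V=0.0000 continue  boundary S*=-
step 1: (k=1,j=0): S=112.6502, K−S=10.4098, hold=22.0790 ⇒ V=22.0790 continue | (k=1,j=1): S=174.5371, K−S=0.0000, hold=4.6610 ⇒ V=4.6610 continue  boundary S*=-
step 0: (k=0,j=0): S=140.2200, K−S=0.0000, hold=13.7209 ⇒ V=13.7209 continue  boundary S*=-

price = 13.7209
boundary = - - - 72.7070
tree:
13.7209
22.0790 4.6610
34.2735 8.9100 0.0000
50.3530 17.0323 0.0000 0.0000
64.6485 32.5588 0.0000 0.0000 0.0000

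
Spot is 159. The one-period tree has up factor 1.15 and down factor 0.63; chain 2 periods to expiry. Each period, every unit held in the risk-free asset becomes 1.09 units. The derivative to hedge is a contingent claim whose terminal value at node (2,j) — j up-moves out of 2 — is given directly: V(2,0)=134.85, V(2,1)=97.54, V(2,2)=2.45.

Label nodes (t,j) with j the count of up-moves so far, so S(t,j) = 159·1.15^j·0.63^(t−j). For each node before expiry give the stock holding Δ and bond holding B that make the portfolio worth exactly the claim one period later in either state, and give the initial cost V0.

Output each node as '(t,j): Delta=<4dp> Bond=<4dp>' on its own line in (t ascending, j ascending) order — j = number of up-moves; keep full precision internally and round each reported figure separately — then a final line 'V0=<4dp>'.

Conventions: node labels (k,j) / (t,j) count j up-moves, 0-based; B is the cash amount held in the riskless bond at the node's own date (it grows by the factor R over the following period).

Under the risk-neutral measure, an up-move has probability p* = (R−d)/(u−d) = 0.8846 and values discount at R = 1.09.
Terminal payoffs: V(2,0)=134.8500, V(2,1)=97.5400, V(2,2)=2.4500
(1,0): S=100.1700. Δ = (V_up−V_dn)/(S_up−S_dn) = (97.5400−134.8500)/(115.1955−63.1071) = -0.7163. V = [p*·97.5400 + (1−p*)·134.8500]/1.09 = 93.4358. B = V − Δ·S = 165.1858.
(1,1): S=182.8500. Δ = (V_up−V_dn)/(S_up−S_dn) = (2.4500−97.5400)/(210.2775−115.1955) = -1.0001. V = [p*·2.4500 + (1−p*)·97.5400]/1.09 = 12.3137. B = V − Δ·S = 195.1791.
(0,0): S=159.0000. Δ = (V_up−V_dn)/(S_up−S_dn) = (12.3137−93.4358)/(182.8500−100.1700) = -0.9812. V = [p*·12.3137 + (1−p*)·93.4358]/1.09 = 19.8843. B = V − Δ·S = 175.8884.
Verification: the root portfolio costs Δ(0,0)·S0 + B(0,0) = 19.8843, matching V0.

(0,0): Delta=-0.9812 Bond=175.8884
(1,0): Delta=-0.7163 Bond=165.1858
(1,1): Delta=-1.0001 Bond=195.1791
V0=19.8843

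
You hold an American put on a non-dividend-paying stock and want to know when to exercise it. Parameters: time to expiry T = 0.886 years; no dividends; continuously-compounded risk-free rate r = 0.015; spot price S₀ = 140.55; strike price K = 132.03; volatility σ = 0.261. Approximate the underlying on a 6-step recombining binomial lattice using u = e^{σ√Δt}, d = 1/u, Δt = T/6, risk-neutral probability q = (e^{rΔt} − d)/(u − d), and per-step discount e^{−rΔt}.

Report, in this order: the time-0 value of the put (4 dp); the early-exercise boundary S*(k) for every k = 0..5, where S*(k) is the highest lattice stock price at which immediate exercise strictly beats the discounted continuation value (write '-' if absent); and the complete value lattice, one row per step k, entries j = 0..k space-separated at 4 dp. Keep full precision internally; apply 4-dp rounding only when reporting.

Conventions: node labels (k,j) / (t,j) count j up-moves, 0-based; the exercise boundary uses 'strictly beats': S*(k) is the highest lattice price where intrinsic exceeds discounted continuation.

price = 9.1522
boundary = - - - - 94.1022 104.0297
tree:
9.1522
13.8526 4.2224
20.2789 7.1189 1.1780
28.4693 11.7086 2.2969 0.0000
37.9278 18.5950 4.4785 0.0000 0.0000
46.9080 28.0003 8.7320 0.0000 0.0000 0.0000
55.0312 37.9278 17.0254 0.0000 0.0000 0.0000 0.0000

params: Δt=0.14767 u=1.10550 d=0.90457 q=0.48598 e^(-rΔt)=0.99779
t_6 payoffs: 55.0312 37.9278 17.0254 0.0000 0.0000 0.0000 0.0000
t_5: node(5,0) S=85.1220 payoff=46.9080 vs cont=46.6159 → 46.9080 [stop]  node(5,1) S=104.0297 payoff=28.0003 vs cont=27.7082 → 28.0003 [stop]  node(5,2) S=127.1373 payoff=4.8927 vs cont=8.7320 → 8.7320 [wait]  node(5,3) S=155.3777 payoff=0.0000 vs cont=0.0000 → 0.0000 [wait]  node(5,4) S=189.8910 payoff=0.0000 vs cont=0.0000 → 0.0000 [wait]  node(5,5) S=232.0705 payoff=0.0000 vs cont=0.0000 → 0.0000 [wait]  ⇒ S*(5)=104.0297
t_4: node(4,0) S=94.1022 payoff=37.9278 vs cont=37.6357 → 37.9278 [stop]  node(4,1) S=115.0046 payoff=17.0254 vs cont=18.5950 → 18.5950 [wait]  node(4,2) S=140.5500 payoff=0.0000 vs cont=4.4785 → 4.4785 [wait]  node(4,3) S=171.7697 payoff=0.0000 vs cont=0.0000 → 0.0000 [wait]  node(4,4) S=209.9240 payoff=0.0000 vs cont=0.0000 → 0.0000 [wait]  ⇒ S*(4)=94.1022
t_3: node(3,0) S=104.0297 payoff=28.0003 vs cont=28.4693 → 28.4693 [wait]  node(3,1) S=127.1373 payoff=4.8927 vs cont=11.7086 → 11.7086 [wait]  node(3,2) S=155.3777 payoff=0.0000 vs cont=2.2969 → 2.2969 [wait]  node(3,3) S=189.8910 payoff=0.0000 vs cont=0.0000 → 0.0000 [wait]  ⇒ S*(3)=-
t_2: node(2,0) S=115.0046 payoff=17.0254 vs cont=20.2789 → 20.2789 [wait]  node(2,1) S=140.5500 payoff=0.0000 vs cont=7.1189 → 7.1189 [wait]  node(2,2) S=171.7697 payoff=0.0000 vs cont=1.1780 → 1.1780 [wait]  ⇒ S*(2)=-
t_1: node(1,0) S=127.1373 payoff=4.8927 vs cont=13.8526 → 13.8526 [wait]  node(1,1) S=155.3777 payoff=0.0000 vs cont=4.2224 → 4.2224 [wait]  ⇒ S*(1)=-
t_0: node(0,0) S=140.5500 payoff=0.0000 vs cont=9.1522 → 9.1522 [wait]  ⇒ S*(0)=-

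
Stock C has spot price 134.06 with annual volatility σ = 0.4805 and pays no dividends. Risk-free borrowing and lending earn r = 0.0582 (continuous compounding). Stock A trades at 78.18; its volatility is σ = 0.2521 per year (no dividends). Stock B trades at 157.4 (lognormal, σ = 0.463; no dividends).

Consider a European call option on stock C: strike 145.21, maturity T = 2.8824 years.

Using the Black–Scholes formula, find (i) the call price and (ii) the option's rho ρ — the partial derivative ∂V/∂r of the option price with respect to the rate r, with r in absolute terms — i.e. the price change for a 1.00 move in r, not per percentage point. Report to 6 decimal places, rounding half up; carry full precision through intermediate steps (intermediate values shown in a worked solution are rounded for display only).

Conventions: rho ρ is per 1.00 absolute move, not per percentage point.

σ√T = 0.4805·√2.8824 = 0.815775
d₁ = (ln(S/K) + (r+σ²/2)T) / (σ√T) = (ln(134.06/145.21) + (0.0582+0.4805²/2)·2.8824) / 0.815775 = (-0.079894 + 0.500500) / 0.815775 = 0.515592
d₂ = d₁ − σ√T = 0.515592 − 0.815775 = -0.300184
e^{−rT} = 0.845560
N(d₁) = 0.696930,  N(d₂) = 0.382019
Call price V = S·N(d₁) − K·e^{−rT}·N(d₂) = 93.430453 − 46.905694 = 46.524759
ρ = K·T·e^{−rT}·N(d₂) = 135.200972

price = 46.524759
ρ = 135.200972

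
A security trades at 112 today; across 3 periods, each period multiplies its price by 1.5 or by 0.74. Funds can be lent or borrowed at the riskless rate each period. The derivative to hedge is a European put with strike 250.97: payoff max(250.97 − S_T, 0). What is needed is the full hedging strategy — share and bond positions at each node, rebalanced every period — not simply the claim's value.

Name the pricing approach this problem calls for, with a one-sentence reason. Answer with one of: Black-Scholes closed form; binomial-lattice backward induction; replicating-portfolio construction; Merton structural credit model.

framework: replicating-portfolio construction

Key observation: the mandate to exhibit the hedge at every date and state singles out the replicating-portfolio construction on the 3-period tree with factors 1.5 and 0.74 from 112.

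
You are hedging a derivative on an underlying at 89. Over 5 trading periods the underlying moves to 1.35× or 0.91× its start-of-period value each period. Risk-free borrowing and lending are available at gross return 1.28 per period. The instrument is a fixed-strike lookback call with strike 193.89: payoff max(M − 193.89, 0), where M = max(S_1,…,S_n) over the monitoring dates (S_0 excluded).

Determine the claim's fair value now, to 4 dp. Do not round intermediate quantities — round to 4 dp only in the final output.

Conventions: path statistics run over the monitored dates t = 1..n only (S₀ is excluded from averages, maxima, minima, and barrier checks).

Under the martingale measure an up-move has probability p* = 0.8409; value the claim as the probability-weighted average of per-path payoffs, discounted 5 periods at R = 1.28.
Enumerate all 2^5 = 32 price paths (U = up ×1.35, D = down ×0.91); each path with k up-moves has probability p*^k·(1−p*)^(5−k).
DDDDD: M=80.9900, payoff=0.0000, prob=0.000102
UDDDD: M=120.1500, payoff=0.0000, prob=0.000539
DUDDD: M=109.3365, payoff=0.0000, prob=0.000539
UUDDD: M=162.2025, payoff=0.0000, prob=0.002847
DDUDD: M=99.4962, payoff=0.0000, prob=0.000539
UDUDD: M=147.6043, payoff=0.0000, prob=0.002847
DUUDD: M=147.6043, payoff=0.0000, prob=0.002847
UUUDD: M=218.9734, payoff=25.0834, prob=0.015050
DDDUD: M=90.5416, payoff=0.0000, prob=0.000539
UDDUD: M=134.3199, payoff=0.0000, prob=0.002847
DUDUD: M=134.3199, payoff=0.0000, prob=0.002847
UUDUD: M=199.2658, payoff=5.3758, prob=0.015050
DDUUD: M=134.3199, payoff=0.0000, prob=0.002847
UDUUD: M=199.2658, payoff=5.3758, prob=0.015050
DUUUD: M=199.2658, payoff=5.3758, prob=0.015050
UUUUD: M=295.6141, payoff=101.7241, prob=0.079550
DDDDU: M=82.3928, payoff=0.0000, prob=0.000539
UDDDU: M=122.2311, payoff=0.0000, prob=0.002847
DUDDU: M=122.2311, payoff=0.0000, prob=0.002847
UUDDU: M=181.3319, payoff=0.0000, prob=0.015050
DDUDU: M=122.2311, payoff=0.0000, prob=0.002847
UDUDU: M=181.3319, payoff=0.0000, prob=0.015050
DUUDU: M=181.3319, payoff=0.0000, prob=0.015050
UUUDU: M=269.0088, payoff=75.1188, prob=0.079550
DDDUU: M=122.2311, payoff=0.0000, prob=0.002847
UDDUU: M=181.3319, payoff=0.0000, prob=0.015050
DUDUU: M=181.3319, payoff=0.0000, prob=0.015050
UUDUU: M=269.0088, payoff=75.1188, prob=0.079550
DDUUU: M=181.3319, payoff=0.0000, prob=0.015050
UDUUU: M=269.0088, payoff=75.1188, prob=0.079550
DUUUU: M=269.0088, payoff=75.1188, prob=0.079550
UUUUU: M=399.0790, payoff=205.1890, prob=0.420480
Price = Σ prob·payoff / R^5 = 118.893111 / 3.435974 = 34.6024

price = 34.6024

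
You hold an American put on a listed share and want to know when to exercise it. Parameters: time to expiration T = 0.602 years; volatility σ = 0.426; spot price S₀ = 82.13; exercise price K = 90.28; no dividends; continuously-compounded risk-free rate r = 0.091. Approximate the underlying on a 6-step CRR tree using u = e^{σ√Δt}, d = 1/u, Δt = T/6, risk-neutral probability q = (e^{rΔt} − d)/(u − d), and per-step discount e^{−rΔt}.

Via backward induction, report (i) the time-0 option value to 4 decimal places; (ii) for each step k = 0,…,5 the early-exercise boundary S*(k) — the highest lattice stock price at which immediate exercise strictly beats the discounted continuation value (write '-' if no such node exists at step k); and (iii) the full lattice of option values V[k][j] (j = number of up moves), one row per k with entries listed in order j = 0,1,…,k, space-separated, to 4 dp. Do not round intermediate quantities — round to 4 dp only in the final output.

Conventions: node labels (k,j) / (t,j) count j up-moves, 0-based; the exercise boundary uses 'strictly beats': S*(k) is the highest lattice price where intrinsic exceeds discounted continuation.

params: Δt=0.10033 u=1.14447 d=0.87377 q=0.50020 e^(-rΔt)=0.99091
t_6 payoffs: 53.7301 42.4069 27.5758 8.1500 0.0000 0.0000 0.0000
t_5: node(5,0) S=41.8301 payoff=48.4499 vs cont=47.6293 → 48.4499 [stop]  node(5,1) S=54.7891 payoff=35.4909 vs cont=34.6704 → 35.4909 [stop]  node(5,2) S=71.7628 payoff=18.5172 vs cont=17.6967 → 18.5172 [stop]  node(5,3) S=93.9949 payoff=0.0000 vs cont=4.0363 → 4.0363 [wait]  node(5,4) S=123.1146 payoff=0.0000 vs cont=0.0000 → 0.0000 [wait]  node(5,5) S=161.2555 payoff=0.0000 vs cont=0.0000 → 0.0000 [wait]  ⇒ S*(5)=71.7628
t_4: node(4,0) S=47.8731 payoff=42.4069 vs cont=41.5864 → 42.4069 [stop]  node(4,1) S=62.7042 payoff=27.5758 vs cont=26.7553 → 27.5758 [stop]  node(4,2) S=82.1300 payoff=8.1500 vs cont=11.1714 → 11.1714 [wait]  node(4,3) S=107.5739 payoff=0.0000 vs cont=1.9990 → 1.9990 [wait]  node(4,4) S=140.9003 payoff=0.0000 vs cont=0.0000 → 0.0000 [wait]  ⇒ S*(4)=62.7042
t_3: node(3,0) S=54.7891 payoff=35.4909 vs cont=34.6704 → 35.4909 [stop]  node(3,1) S=71.7628 payoff=18.5172 vs cont=19.1943 → 19.1943 [wait]  node(3,2) S=93.9949 payoff=0.0000 vs cont=6.5235 → 6.5235 [wait]  node(3,3) S=123.1146 payoff=0.0000 vs cont=0.9900 → 0.9900 [wait]  ⇒ S*(3)=54.7891
t_2: node(2,0) S=62.7042 payoff=27.5758 vs cont=27.0908 → 27.5758 [stop]  node(2,1) S=82.1300 payoff=8.1500 vs cont=12.7395 → 12.7395 [wait]  node(2,2) S=107.5739 payoff=0.0000 vs cont=3.7215 → 3.7215 [wait]  ⇒ S*(2)=62.7042
t_1: node(1,0) S=71.7628 payoff=18.5172 vs cont=19.9715 → 19.9715 [wait]  node(1,1) S=93.9949 payoff=0.0000 vs cont=8.1539 → 8.1539 [wait]  ⇒ S*(1)=-
t_0: node(0,0) S=82.1300 payoff=8.1500 vs cont=13.9326 → 13.9326 [wait]  ⇒ S*(0)=-

price = 13.9326
boundary = - - 62.7042 54.7891 62.7042 71.7628
tree:
13.9326
19.9715 8.1539
27.5758 12.7395 3.7215
35.4909 19.1943 6.5235 0.9900
42.4069 27.5758 11.1714 1.9990 0.0000
48.4499 35.4909 18.5172 4.0363 0.0000 0.0000
53.7301 42.4069 27.5758 8.1500 0.0000 0.0000 0.0000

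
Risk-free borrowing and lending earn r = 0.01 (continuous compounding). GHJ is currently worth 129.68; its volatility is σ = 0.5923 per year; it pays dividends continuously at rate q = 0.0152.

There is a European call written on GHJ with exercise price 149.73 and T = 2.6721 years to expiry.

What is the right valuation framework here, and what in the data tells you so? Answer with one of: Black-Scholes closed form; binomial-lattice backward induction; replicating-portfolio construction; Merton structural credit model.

framework: Black-Scholes closed form

Key observation: a European claim on GHJ (strike 149.73) — a lognormal (GBM) underlying with constant rate and volatility — has an exact closed-form value; no lattice or capital structure is involved.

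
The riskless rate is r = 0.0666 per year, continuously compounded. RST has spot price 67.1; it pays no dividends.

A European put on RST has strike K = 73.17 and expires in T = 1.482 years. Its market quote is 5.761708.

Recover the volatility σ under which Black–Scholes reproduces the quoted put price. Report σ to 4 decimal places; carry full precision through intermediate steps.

sigma = 0.1905

At σ = 0.1905 the Black–Scholes value reproduces the quote:
σ√T = 0.1905·√1.482 = 0.231910
d₁ = (ln(S/K) + (r+σ²/2)T) / (σ√T) = (ln(67.1/73.17) + (0.0666+0.1905²/2)·1.482) / 0.231910 = (-0.086601 + 0.125592) / 0.231910 = 0.168129
d₂ = d₁ − σ√T = 0.168129 − 0.231910 = -0.063781
e^{−rT} = 0.906013
N(−d₁) = 0.433241,  N(−d₂) = 0.525428
V = K·e^{−rT}·N(−d₂) − S·N(−d₁) = 34.832166 − 29.070458 = 5.761708 (equal to the quote); since ∂V/∂σ > 0 for all σ, the implied volatility is unique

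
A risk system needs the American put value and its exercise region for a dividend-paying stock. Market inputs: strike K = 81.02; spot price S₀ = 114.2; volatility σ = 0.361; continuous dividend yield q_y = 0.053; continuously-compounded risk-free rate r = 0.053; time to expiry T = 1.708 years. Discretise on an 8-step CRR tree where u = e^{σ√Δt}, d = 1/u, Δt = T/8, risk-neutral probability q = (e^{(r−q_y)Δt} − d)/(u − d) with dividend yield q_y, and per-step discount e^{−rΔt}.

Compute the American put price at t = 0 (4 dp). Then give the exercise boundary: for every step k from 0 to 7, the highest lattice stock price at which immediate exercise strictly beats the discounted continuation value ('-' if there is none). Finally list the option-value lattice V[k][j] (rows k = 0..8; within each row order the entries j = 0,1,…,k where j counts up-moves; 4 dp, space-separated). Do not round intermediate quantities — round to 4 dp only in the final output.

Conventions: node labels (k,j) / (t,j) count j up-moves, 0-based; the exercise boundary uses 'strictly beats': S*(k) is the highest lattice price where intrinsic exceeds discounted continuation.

price = 5.2506
boundary = - - - - - 49.5971 58.6001 49.5971
tree:
5.2506
7.9551 2.1856
11.7796 3.6338 0.5287
16.9611 5.9500 0.9874 0.0000
23.5897 9.5504 1.8438 0.0000 0.0000
31.4229 14.9202 3.4430 0.0000 0.0000 0.0000
39.0427 22.4199 6.4294 0.0000 0.0000 0.0000 0.0000
45.4919 31.4229 12.0061 0.0000 0.0000 0.0000 0.0000 0.0000
50.9502 39.0427 22.4199 0.0000 0.0000 0.0000 0.0000 0.0000 0.0000

Δt=0.21350  u=1.18152  d=0.84637  q=0.45840  discount=0.98875
step 8 (expiry): payoffs max(K−S,0) = 50.9502 39.0427 22.4199 0.0000 0.0000 0.0000 0.0000 0.0000 0.0000
step 7: (k=7,j=0): S=35.5281, K−S=45.4919, hold=44.9800 ⇒ V=45.4919 exercise | (k=7,j=1): S=49.5971, K−S=31.4229, hold=31.0694 ⇒ V=31.4229 exercise | (k=7,j=2): S=69.2373, K−S=11.7827, hold=12.0061 ⇒ V=12.0061 continue | (k=7,j=3): S=96.6549, K−S=0.0000, hold=0.0000 ⇒ V=0.0000 continue | (k=7,j=4): S=134.9299, K−S=0.0000, hold=0.0000 ⇒ V=0.0000 continue | (k=7,j=5): S=188.3615, K−S=0.0000, hold=0.0000 ⇒ V=0.0000 continue | (k=7,j=6): S=262.9518, K−S=0.0000, hold=0.0000 ⇒ V=0.0000 continue | (k=7,j=7): S=367.0795, K−S=0.0000, hold=0.0000 ⇒ V=0.0000 continue  boundary S*=49.5971
step 6: (k=6,j=0): S=41.9773, K−S=39.0427, hold=38.6034 ⇒ V=39.0427 exercise | (k=6,j=1): S=58.6001, K−S=22.4199, hold=22.2689 ⇒ V=22.4199 exercise | (k=6,j=2): S=81.8054, K−S=0.0000, hold=6.4294 ⇒ V=6.4294 continue | (k=6,j=3): S=114.2000, K−S=0.0000, hold=0.0000 ⇒ V=0.0000 continue | (k=6,j=4): S=159.4227, K−S=0.0000, hold=0.0000 ⇒ V=0.0000 continue | (k=6,j=5): S=222.5533, K−S=0.0000, hold=0.0000 ⇒ V=0.0000 continue | (k=6,j=6): S=310.6835, K−S=0.0000, hold=0.0000 ⇒ V=0.0000 continue  boundary S*=58.6001
step 5: (k=5,j=0): S=49.5971, K−S=31.4229, hold=31.0694 ⇒ V=31.4229 exercise | (k=5,j=1): S=69.2373, K−S=11.7827, hold=14.9202 ⇒ V=14.9202 continue | (k=5,j=2): S=96.6549, K−S=0.0000, hold=3.4430 ⇒ V=3.4430 continue | (k=5,j=3): S=134.9299, K−S=0.0000, hold=0.0000 ⇒ V=0.0000 continue | (k=5,j=4): S=188.3615, K−S=0.0000, hold=0.0000 ⇒ V=0.0000 continue | (k=5,j=5): S=262.9518, K−S=0.0000, hold=0.0000 ⇒ V=0.0000 continue  boundary S*=49.5971
step 4: (k=4,j=0): S=58.6001, K−S=22.4199, hold=23.5897 ⇒ V=23.5897 continue | (k=4,j=1): S=81.8054, K−S=0.0000, hold=9.5504 ⇒ V=9.5504 continue | (k=4,j=2): S=114.2000, K−S=0.0000, hold=1.8438 ⇒ V=1.8438 continue | (k=4,j=3): S=159.4227, K−S=0.0000, hold=0.0000 ⇒ V=0.0000 continue | (k=4,j=4): S=222.5533, K−S=0.0000, hold=0.0000 ⇒ V=0.0000 continue  boundary S*=-
step 3: (k=3,j=0): S=69.2373, K−S=11.7827, hold=16.9611 ⇒ V=16.9611 continue | (k=3,j=1): S=96.6549, K−S=0.0000, hold=5.9500 ⇒ V=5.9500 continue | (k=3,j=2): S=134.9299, K−S=0.0000, hold=0.9874 ⇒ V=0.9874 continue | (k=3,j=3): S=188.3615, K−S=0.0000, hold=0.0000 ⇒ V=0.0000 continue  boundary S*=-
step 2: (k=2,j=0): S=81.8054, K−S=0.0000, hold=11.7796 ⇒ V=11.7796 continue | (k=2,j=1): S=114.2000, K−S=0.0000, hold=3.6338 ⇒ V=3.6338 continue | (k=2,j=2): S=159.4227, K−S=0.0000, hold=0.5287 ⇒ V=0.5287 continue  boundary S*=-
step 1: (k=1,j=0): S=96.6549, K−S=0.0000, hold=7.9551 ⇒ V=7.9551 continue | (k=1,j=1): S=134.9299, K−S=0.0000, hold=2.1856 ⇒ V=2.1856 continue  boundary S*=-
step 0: (k=0,j=0): S=114.2000, K−S=0.0000, hold=5.2506 ⇒ V=5.2506 continue  boundary S*=-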